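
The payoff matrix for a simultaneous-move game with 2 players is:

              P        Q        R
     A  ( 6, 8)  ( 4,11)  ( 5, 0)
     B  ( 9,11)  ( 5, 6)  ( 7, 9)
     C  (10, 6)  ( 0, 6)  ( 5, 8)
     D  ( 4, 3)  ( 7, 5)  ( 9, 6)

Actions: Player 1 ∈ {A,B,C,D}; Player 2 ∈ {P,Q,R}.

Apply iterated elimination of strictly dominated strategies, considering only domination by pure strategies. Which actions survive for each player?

Survivors P1:{B,C,D} P2:{P,R}

P1 drop A (B beats it: P:9>6 Q:5>4 R:7>5)
P2 drop Q (R beats it: B:9>6 C:8>6 D:6>5)
P1→{B,C,D} P2→{P,R}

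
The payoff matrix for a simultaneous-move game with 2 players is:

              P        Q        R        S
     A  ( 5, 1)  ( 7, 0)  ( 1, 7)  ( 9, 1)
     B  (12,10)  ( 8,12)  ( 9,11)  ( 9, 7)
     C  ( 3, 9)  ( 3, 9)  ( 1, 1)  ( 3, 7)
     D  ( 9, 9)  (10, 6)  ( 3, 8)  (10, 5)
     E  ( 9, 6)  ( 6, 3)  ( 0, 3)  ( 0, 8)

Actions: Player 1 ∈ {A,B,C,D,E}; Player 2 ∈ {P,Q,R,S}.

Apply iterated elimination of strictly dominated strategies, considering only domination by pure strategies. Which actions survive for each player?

IESDS → P1:{B,D} P2:{P,Q,R}

P1 drop A (D beats it: P:9>5 Q:10>7 R:3>1 S:10>9)
P1 drop C (B beats it: P:12>3 Q:8>3 R:9>1 S:9>3)
P1 drop E (B beats it: P:12>9 Q:8>6 R:9>0 S:9>0)
P2 drop S (P beats it: B:10>7 D:9>5)
P1→{B,D} P2→{P,Q,R}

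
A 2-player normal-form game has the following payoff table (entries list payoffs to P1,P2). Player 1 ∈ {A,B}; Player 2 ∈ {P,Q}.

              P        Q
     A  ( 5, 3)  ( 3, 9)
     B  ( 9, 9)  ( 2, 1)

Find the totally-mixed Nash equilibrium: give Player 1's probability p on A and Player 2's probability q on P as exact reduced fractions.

P1 indiff ⇒ q·5+(1-q)·3 = q·9+(1-q)·2 ⇒ q(-4) = (1-q)(-1) ⇒ q = 1/5
P2 indiff ⇒ p·3+(1-p)·9 = p·9+(1-p)·1 ⇒ p(-6) = (1-p)(-8) ⇒ p = 4/7

(p,q) = (4/7, 1/5)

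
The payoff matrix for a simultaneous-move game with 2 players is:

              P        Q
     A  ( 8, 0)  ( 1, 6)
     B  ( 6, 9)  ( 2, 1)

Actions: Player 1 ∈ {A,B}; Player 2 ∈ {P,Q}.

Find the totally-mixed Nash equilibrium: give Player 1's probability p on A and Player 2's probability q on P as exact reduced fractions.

P1 indiff ⇒ q·8+(1-q)·1 = q·6+(1-q)·2 ⇒ q(2) = (1-q)(1) ⇒ q = 1/3
P2 indiff ⇒ p·0+(1-p)·9 = p·6+(1-p)·1 ⇒ p(-6) = (1-p)(-8) ⇒ p = 4/7

P1 mixes 4/7 on A; P2 mixes 1/3 on P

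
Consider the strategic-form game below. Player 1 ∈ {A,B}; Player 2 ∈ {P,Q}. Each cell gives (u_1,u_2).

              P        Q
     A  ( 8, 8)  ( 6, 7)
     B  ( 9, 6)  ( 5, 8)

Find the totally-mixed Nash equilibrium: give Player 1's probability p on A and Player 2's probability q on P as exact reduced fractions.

P1 indiff ⇒ q·8+(1-q)·6 = q·9+(1-q)·5 ⇒ q(-1) = (1-q)(-1) ⇒ q = 1/2
P2 indiff ⇒ p·8+(1-p)·6 = p·7+(1-p)·8 ⇒ p(1) = (1-p)(2) ⇒ p = 2/3

P1 mixes 2/3 on A; P2 mixes 1/2 on P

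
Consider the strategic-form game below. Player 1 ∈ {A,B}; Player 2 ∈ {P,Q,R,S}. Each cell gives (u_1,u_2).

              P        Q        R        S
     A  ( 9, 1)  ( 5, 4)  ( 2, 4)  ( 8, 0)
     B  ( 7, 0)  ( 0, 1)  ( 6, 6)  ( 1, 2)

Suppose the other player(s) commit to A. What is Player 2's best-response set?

BR_2 = {Q,R}

u_2(P vs A) = 1
u_2(Q vs A) = 4
u_2(R vs A) = 4
u_2(S vs A) = 0
max payoff 4 at {Q,R}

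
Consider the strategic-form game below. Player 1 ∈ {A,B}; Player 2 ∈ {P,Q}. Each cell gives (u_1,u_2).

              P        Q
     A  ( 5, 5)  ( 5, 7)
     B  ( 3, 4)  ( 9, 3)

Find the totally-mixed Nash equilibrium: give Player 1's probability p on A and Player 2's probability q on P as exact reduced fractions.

P1 indiff ⇒ q·5+(1-q)·5 = q·3+(1-q)·9 ⇒ q(2) = (1-q)(4) ⇒ q = 2/3
P2 indiff ⇒ p·5+(1-p)·4 = p·7+(1-p)·3 ⇒ p(-2) = (1-p)(-1) ⇒ p = 1/3

(p,q) = (1/3, 2/3)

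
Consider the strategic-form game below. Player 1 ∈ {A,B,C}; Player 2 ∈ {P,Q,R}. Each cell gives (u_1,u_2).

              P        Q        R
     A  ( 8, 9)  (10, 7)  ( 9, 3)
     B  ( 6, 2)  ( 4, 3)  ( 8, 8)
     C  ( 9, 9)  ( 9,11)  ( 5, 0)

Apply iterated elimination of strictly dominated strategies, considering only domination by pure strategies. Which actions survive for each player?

Remaining: P1:{A,C} P2:{P,Q}

P1 drop B (A beats it: P:8>6 Q:10>4 R:9>8)
P2 drop R (P beats it: A:9>3 C:9>0)
P1→{A,C} P2→{P,Q}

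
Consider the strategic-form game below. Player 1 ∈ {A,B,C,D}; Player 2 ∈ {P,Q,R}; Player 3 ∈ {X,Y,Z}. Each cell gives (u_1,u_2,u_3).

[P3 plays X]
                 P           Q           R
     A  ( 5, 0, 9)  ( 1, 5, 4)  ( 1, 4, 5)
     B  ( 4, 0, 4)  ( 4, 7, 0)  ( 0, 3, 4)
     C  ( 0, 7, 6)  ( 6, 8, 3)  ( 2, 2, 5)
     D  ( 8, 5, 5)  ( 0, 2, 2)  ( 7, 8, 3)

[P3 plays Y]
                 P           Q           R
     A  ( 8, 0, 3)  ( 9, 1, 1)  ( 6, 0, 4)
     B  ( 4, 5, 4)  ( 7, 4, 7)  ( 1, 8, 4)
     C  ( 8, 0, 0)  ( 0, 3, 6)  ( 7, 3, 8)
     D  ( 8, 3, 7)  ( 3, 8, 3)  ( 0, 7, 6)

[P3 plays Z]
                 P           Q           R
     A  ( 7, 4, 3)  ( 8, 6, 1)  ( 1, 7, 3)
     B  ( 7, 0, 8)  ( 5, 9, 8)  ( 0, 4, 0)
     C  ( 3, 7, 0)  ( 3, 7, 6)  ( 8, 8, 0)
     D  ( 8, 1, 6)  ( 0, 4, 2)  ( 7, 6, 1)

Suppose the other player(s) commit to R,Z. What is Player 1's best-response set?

u_1(A vs R,Z) = 1
u_1(B vs R,Z) = 0
u_1(C vs R,Z) = 8
u_1(D vs R,Z) = 7
max payoff 8 at {C}

BR_1 = {C}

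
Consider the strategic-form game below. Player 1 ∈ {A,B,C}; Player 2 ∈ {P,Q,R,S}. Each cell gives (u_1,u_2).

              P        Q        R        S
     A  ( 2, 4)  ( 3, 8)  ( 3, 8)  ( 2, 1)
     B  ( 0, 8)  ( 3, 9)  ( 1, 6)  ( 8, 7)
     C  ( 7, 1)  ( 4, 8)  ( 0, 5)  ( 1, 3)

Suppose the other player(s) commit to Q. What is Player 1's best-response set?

argmax u_1 = {C}

u_1(A vs Q) = 3
u_1(B vs Q) = 3
u_1(C vs Q) = 4
max payoff 4 at {C}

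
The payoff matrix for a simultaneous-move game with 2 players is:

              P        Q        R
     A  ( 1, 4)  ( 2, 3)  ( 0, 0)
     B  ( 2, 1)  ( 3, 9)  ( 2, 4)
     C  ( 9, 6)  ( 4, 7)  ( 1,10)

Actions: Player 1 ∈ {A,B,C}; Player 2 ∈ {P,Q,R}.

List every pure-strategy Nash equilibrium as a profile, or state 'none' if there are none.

(A,P): not NE [P1→C gives 9>1]
(A,Q): not NE [P1→C gives 4>2; P2→P gives 4>3]
(A,R): not NE [P1→B gives 2>0; P2→P gives 4>0]
(B,P): not NE [P1→C gives 9>2; P2→Q gives 9>1]
(B,Q): not NE [P1→C gives 4>3]
(B,R): not NE [P2→Q gives 9>4]
(C,P): not NE [P2→R gives 10>6]
(C,Q): not NE [P2→R gives 10>7]
(C,R): not NE [P1→B gives 2>1]

No pure NE.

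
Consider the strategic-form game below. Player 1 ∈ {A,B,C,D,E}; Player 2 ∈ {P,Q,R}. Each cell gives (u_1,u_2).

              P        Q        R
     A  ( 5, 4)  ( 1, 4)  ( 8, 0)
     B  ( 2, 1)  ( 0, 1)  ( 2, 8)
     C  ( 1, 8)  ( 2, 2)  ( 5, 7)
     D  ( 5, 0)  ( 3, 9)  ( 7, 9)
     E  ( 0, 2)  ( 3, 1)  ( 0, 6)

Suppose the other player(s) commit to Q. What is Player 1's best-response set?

u_1(A vs Q) = 1
u_1(B vs Q) = 0
u_1(C vs Q) = 2
u_1(D vs Q) = 3
u_1(E vs Q) = 3
max payoff 3 at {D,E}

argmax u_1 = {D,E}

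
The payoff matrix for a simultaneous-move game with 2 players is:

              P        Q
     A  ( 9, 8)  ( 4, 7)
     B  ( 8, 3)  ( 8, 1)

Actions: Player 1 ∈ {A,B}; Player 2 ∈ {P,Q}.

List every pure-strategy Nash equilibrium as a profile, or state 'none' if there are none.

PSNE = {(A,P)}

(A,P): NE
(A,Q): not NE [P1→B gives 8>4; P2→P gives 8>7]
(B,P): not NE [P1→A gives 9>8]
(B,Q): not NE [P2→P gives 3>1]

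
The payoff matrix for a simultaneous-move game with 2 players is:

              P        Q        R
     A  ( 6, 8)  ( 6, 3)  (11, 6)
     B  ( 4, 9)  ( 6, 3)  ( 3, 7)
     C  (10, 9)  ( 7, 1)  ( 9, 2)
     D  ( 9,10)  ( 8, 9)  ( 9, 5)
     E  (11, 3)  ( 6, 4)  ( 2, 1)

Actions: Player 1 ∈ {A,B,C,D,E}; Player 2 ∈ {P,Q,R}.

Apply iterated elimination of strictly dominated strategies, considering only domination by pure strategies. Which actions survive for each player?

Survivors P1:{C,D,E} P2:{P,Q}

P1 drop B (C beats it: P:10>4 Q:7>6 R:9>3)
P2 drop R (P beats it: A:8>6 C:9>2 D:10>5 E:3>1)
P1 drop A (C beats it: P:10>6 Q:7>6)
P1→{C,D,E} P2→{P,Q}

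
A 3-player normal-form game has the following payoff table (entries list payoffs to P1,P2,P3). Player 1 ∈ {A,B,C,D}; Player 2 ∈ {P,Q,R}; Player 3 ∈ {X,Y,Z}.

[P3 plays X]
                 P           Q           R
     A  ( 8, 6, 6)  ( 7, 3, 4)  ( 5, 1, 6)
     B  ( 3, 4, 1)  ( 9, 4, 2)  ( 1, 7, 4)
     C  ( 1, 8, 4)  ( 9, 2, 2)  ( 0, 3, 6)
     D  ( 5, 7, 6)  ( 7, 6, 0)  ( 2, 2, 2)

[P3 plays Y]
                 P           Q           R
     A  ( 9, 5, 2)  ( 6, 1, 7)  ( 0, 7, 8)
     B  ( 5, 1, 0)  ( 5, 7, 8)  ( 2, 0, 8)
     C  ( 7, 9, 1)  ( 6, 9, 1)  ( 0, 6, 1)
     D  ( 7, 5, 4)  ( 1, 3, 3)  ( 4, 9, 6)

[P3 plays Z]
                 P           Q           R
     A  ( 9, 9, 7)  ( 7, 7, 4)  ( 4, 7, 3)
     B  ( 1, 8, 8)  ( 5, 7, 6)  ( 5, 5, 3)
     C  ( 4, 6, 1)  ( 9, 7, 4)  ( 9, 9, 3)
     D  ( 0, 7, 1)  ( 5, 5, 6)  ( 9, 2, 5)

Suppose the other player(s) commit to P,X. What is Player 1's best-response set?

argmax u_1 = {A}

u_1(A vs P,X) = 8
u_1(B vs P,X) = 3
u_1(C vs P,X) = 1
u_1(D vs P,X) = 5
max payoff 8 at {A}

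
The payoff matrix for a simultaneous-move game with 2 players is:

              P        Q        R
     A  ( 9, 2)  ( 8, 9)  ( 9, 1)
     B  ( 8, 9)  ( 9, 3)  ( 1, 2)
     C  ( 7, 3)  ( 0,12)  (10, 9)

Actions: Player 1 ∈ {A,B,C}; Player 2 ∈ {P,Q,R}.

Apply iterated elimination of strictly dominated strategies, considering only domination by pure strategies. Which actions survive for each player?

P2 drop R (Q beats it: A:9>1 B:3>2 C:12>9)
P1 drop C (A beats it: P:9>7 Q:8>0)
P1→{A,B} P2→{P,Q}

Remaining: P1:{A,B} P2:{P,Q}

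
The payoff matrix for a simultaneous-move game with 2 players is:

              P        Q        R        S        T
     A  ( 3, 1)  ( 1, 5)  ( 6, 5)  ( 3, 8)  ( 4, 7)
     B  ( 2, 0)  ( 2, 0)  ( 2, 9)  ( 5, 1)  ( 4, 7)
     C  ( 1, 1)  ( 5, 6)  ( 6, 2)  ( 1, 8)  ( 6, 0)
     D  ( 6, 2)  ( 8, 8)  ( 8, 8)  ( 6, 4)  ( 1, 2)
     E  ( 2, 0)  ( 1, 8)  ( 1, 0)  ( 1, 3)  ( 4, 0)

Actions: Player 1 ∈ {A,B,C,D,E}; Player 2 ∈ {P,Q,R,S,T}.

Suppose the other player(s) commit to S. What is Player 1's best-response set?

P1 best: {D}

u_1(A vs S) = 3
u_1(B vs S) = 5
u_1(C vs S) = 1
u_1(D vs S) = 6
u_1(E vs S) = 1
max payoff 6 at {D}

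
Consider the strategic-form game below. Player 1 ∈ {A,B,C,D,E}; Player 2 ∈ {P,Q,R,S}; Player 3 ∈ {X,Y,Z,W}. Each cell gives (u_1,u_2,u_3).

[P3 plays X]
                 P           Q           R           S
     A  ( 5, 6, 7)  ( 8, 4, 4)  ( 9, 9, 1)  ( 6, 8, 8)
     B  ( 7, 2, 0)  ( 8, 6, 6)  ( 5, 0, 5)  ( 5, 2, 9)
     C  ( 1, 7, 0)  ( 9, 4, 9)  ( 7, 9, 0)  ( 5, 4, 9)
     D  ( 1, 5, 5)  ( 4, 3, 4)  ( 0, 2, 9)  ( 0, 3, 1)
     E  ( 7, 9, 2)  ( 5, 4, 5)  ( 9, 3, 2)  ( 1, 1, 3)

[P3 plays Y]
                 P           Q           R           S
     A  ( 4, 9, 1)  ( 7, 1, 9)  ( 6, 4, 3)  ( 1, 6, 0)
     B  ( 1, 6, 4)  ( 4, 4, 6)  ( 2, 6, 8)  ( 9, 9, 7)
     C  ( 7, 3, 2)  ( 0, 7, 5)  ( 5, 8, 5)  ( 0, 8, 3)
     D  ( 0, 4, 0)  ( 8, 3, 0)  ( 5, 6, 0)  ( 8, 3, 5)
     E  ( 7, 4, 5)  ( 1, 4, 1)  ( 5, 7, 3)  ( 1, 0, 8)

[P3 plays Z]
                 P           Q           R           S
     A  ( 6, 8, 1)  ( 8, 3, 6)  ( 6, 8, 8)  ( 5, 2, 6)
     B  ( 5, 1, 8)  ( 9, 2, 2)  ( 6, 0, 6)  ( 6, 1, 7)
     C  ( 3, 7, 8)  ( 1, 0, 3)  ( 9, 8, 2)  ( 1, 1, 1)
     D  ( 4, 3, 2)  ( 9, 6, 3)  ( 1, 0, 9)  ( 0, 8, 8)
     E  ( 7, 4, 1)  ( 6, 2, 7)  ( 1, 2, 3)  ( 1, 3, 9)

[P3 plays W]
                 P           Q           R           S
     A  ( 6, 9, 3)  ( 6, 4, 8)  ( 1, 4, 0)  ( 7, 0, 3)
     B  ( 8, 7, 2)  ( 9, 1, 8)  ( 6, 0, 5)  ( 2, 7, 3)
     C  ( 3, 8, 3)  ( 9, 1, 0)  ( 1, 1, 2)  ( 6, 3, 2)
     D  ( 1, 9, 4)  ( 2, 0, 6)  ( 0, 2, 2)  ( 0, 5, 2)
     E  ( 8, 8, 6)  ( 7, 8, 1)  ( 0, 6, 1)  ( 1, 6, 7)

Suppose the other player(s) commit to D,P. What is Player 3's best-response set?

u_3(X vs D,P) = 5
u_3(Y vs D,P) = 0
u_3(Z vs D,P) = 2
u_3(W vs D,P) = 4
max payoff 5 at {X}

BR_3 = {X}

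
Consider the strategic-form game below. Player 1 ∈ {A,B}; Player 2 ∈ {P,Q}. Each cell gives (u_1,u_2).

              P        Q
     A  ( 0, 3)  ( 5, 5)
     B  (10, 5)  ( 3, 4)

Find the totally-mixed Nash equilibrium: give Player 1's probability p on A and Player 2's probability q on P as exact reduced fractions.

P1 mixes 1/3 on A; P2 mixes 1/6 on P

P1 indiff ⇒ q·0+(1-q)·5 = q·10+(1-q)·3 ⇒ q(-10) = (1-q)(-2) ⇒ q = 1/6
P2 indiff ⇒ p·3+(1-p)·5 = p·5+(1-p)·4 ⇒ p(-2) = (1-p)(-1) ⇒ p = 1/3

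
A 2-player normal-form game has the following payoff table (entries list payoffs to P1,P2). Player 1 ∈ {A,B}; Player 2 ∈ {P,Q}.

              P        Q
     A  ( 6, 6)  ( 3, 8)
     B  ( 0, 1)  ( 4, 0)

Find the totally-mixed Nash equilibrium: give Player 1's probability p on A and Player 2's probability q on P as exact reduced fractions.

p=1/3, q=1/7

P1 indiff ⇒ q·6+(1-q)·3 = q·0+(1-q)·4 ⇒ q(6) = (1-q)(1) ⇒ q = 1/7
P2 indiff ⇒ p·6+(1-p)·1 = p·8+(1-p)·0 ⇒ p(-2) = (1-p)(-1) ⇒ p = 1/3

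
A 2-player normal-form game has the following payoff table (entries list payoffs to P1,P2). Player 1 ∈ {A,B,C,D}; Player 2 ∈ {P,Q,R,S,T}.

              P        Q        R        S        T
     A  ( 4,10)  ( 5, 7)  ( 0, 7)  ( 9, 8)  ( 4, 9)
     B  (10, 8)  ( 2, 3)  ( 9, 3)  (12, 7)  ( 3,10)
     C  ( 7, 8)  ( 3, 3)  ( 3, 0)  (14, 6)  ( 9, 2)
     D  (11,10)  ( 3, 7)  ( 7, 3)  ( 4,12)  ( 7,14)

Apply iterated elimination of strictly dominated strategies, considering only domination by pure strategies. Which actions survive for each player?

P2 drop Q (P beats it: A:10>7 B:8>3 C:8>3 D:10>7)
P1 drop A (C beats it: P:7>4 R:3>0 S:14>9 T:9>4)
P2 drop R (P beats it: B:8>3 C:8>0 D:10>3)
P1→{B,C,D} P2→{P,S,T}

IESDS → P1:{B,C,D} P2:{P,S,T}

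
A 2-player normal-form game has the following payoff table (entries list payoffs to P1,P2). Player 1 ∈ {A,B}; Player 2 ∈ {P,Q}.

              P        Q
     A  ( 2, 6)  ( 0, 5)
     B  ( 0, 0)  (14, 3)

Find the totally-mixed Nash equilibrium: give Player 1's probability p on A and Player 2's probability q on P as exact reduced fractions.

P1 mixes 3/4 on A; P2 mixes 7/8 on P

P1 indiff ⇒ q·2+(1-q)·0 = q·0+(1-q)·14 ⇒ q(2) = (1-q)(14) ⇒ q = 7/8
P2 indiff ⇒ p·6+(1-p)·0 = p·5+(1-p)·3 ⇒ p(1) = (1-p)(3) ⇒ p = 3/4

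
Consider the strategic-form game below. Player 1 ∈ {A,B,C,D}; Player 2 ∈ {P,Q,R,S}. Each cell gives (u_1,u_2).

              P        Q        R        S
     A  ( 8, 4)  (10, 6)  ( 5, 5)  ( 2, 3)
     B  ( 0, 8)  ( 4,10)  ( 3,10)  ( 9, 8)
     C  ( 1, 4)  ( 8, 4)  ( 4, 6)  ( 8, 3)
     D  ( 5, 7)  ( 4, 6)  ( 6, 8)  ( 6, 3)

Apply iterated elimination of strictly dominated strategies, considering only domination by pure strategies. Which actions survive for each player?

P2 drop P (R beats it: A:5>4 B:10>8 C:6>4 D:8>7)
P2 drop S (Q beats it: A:6>3 B:10>8 C:4>3 D:6>3)
P1 drop B (A beats it: Q:10>4 R:5>3)
P1 drop C (A beats it: Q:10>8 R:5>4)
P1→{A,D} P2→{Q,R}

Survivors P1:{A,D} P2:{Q,R}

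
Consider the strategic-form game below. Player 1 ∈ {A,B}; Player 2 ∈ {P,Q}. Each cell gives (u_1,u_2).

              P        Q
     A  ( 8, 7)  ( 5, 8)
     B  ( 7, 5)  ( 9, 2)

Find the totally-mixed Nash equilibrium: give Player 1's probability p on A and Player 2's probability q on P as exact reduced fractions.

p=3/4, q=4/5

P1 indiff ⇒ q·8+(1-q)·5 = q·7+(1-q)·9 ⇒ q(1) = (1-q)(4) ⇒ q = 4/5
P2 indiff ⇒ p·7+(1-p)·5 = p·8+(1-p)·2 ⇒ p(-1) = (1-p)(-3) ⇒ p = 3/4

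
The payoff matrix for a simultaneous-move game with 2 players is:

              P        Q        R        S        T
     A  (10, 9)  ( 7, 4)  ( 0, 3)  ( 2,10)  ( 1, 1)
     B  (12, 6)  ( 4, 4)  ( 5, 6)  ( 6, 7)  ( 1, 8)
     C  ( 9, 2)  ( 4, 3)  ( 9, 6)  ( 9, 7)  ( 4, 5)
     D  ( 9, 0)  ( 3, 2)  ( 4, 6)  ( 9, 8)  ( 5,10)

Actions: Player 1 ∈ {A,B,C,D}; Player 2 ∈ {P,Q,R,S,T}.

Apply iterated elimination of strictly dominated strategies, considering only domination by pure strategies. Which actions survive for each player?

P2 drop P (S beats it: A:10>9 B:7>6 C:7>2 D:8>0)
P2 drop Q (S beats it: A:10>4 B:7>4 C:7>3 D:8>2)
P1 drop A (C beats it: R:9>0 S:9>2 T:4>1)
P1 drop B (C beats it: R:9>5 S:9>6 T:4>1)
P2 drop R (S beats it: C:7>6 D:8>6)
P1→{C,D} P2→{S,T}

IESDS → P1:{C,D} P2:{S,T}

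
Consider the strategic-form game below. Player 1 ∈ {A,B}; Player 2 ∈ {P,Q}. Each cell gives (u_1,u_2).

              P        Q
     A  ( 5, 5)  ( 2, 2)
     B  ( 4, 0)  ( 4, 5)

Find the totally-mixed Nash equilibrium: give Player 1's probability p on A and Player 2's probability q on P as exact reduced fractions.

P1 mixes 5/8 on A; P2 mixes 2/3 on P

P1 indiff ⇒ q·5+(1-q)·2 = q·4+(1-q)·4 ⇒ q(1) = (1-q)(2) ⇒ q = 2/3
P2 indiff ⇒ p·5+(1-p)·0 = p·2+(1-p)·5 ⇒ p(3) = (1-p)(5) ⇒ p = 5/8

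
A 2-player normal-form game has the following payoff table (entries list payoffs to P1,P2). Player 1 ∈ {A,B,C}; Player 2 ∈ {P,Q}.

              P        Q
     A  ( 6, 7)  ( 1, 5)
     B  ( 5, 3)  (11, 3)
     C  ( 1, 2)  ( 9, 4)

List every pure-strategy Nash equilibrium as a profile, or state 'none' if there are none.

(A,P): NE
(A,Q): not NE [P1→B gives 11>1; P2→P gives 7>5]
(B,P): not NE [P1→A gives 6>5]
(B,Q): NE
(C,P): not NE [P1→A gives 6>1; P2→Q gives 4>2]
(C,Q): not NE [P1→B gives 11>9]

NE set: (A,P), (B,Q)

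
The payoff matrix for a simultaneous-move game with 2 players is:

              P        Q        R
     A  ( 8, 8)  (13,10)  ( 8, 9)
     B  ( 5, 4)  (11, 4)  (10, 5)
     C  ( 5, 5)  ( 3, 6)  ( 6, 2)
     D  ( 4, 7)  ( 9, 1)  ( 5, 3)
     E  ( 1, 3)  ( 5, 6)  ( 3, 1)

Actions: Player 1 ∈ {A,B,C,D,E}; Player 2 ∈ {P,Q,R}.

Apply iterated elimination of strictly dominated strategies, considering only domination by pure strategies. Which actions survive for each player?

IESDS → P1:{A,B} P2:{Q,R}

P1 drop C (A beats it: P:8>5 Q:13>3 R:8>6)
P1 drop D (A beats it: P:8>4 Q:13>9 R:8>5)
P1 drop E (A beats it: P:8>1 Q:13>5 R:8>3)
P2 drop P (R beats it: A:9>8 B:5>4)
P1→{A,B} P2→{Q,R}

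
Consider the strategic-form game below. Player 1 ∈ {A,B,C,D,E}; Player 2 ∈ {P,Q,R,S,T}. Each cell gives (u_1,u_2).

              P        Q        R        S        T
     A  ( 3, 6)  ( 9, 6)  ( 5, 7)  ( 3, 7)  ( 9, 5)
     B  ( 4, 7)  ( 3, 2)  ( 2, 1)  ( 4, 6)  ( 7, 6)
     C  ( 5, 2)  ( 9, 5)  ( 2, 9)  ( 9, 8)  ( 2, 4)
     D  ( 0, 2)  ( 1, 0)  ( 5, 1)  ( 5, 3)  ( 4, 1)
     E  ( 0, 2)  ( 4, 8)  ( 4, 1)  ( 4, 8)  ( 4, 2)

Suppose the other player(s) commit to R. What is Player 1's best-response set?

u_1(A vs R) = 5
u_1(B vs R) = 2
u_1(C vs R) = 2
u_1(D vs R) = 5
u_1(E vs R) = 4
max payoff 5 at {A,D}

argmax u_1 = {A,D}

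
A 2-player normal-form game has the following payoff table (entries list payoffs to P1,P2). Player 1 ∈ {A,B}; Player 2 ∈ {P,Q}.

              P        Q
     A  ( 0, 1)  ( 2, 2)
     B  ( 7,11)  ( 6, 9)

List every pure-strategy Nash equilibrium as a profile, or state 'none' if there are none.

(A,P): not NE [P1→B gives 7>0; P2→Q gives 2>1]
(A,Q): not NE [P1→B gives 6>2]
(B,P): NE
(B,Q): not NE [P2→P gives 11>9]

PSNE = {(B,P)}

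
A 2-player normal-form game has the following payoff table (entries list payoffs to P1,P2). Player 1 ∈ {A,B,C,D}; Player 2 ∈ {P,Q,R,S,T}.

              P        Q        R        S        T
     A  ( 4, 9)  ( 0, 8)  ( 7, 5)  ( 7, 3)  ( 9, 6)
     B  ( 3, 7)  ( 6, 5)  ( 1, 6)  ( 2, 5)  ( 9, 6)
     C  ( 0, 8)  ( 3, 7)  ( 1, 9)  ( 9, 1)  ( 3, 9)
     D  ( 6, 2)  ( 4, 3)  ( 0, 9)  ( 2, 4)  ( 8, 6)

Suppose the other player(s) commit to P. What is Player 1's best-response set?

u_1(A vs P) = 4
u_1(B vs P) = 3
u_1(C vs P) = 0
u_1(D vs P) = 6
max payoff 6 at {D}

BR_1 = {D}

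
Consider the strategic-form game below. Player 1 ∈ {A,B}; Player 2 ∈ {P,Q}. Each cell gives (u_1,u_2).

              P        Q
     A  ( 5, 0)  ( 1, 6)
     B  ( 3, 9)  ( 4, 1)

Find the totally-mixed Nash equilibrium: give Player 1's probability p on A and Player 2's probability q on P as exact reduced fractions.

(p,q) = (4/7, 3/5)

P1 indiff ⇒ q·5+(1-q)·1 = q·3+(1-q)·4 ⇒ q(2) = (1-q)(3) ⇒ q = 3/5
P2 indiff ⇒ p·0+(1-p)·9 = p·6+(1-p)·1 ⇒ p(-6) = (1-p)(-8) ⇒ p = 4/7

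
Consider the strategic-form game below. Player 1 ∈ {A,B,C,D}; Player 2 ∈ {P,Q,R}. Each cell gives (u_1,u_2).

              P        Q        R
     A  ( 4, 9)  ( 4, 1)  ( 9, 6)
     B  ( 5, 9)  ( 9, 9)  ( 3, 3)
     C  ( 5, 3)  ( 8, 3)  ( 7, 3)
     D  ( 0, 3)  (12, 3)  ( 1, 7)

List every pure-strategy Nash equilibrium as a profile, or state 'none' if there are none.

PSNE = {(B,P), (C,P)}

(A,P): not NE [P1→C gives 5>4]
(A,Q): not NE [P1→D gives 12>4; P2→P gives 9>1]
(A,R): not NE [P2→P gives 9>6]
(B,P): NE
(B,Q): not NE [P1→D gives 12>9]
(B,R): not NE [P1→A gives 9>3; P2→Q gives 9>3]
(C,P): NE
(C,Q): not NE [P1→D gives 12>8]
(C,R): not NE [P1→A gives 9>7]
(D,P): not NE [P1→C gives 5>0; P2→R gives 7>3]
(D,Q): not NE [P2→R gives 7>3]
(D,R): not NE [P1→A gives 9>1]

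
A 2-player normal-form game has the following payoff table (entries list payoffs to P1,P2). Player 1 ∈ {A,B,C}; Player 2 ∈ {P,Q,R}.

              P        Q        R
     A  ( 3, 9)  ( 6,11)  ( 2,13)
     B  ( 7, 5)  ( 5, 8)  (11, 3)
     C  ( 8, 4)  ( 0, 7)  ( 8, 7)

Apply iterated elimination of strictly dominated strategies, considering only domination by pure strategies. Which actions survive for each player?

P2 drop P (Q beats it: A:11>9 B:8>5 C:7>4)
P1 drop C (B beats it: Q:5>0 R:11>8)
P1→{A,B} P2→{Q,R}

Survivors P1:{A,B} P2:{Q,R}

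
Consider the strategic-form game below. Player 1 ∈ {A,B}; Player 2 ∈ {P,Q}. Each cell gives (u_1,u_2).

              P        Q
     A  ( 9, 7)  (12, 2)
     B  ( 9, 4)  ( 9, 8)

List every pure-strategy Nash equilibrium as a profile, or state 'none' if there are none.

Nash profiles: (A,P)

(A,P): NE
(A,Q): not NE [P2→P gives 7>2]
(B,P): not NE [P2→Q gives 8>4]
(B,Q): not NE [P1→A gives 12>9]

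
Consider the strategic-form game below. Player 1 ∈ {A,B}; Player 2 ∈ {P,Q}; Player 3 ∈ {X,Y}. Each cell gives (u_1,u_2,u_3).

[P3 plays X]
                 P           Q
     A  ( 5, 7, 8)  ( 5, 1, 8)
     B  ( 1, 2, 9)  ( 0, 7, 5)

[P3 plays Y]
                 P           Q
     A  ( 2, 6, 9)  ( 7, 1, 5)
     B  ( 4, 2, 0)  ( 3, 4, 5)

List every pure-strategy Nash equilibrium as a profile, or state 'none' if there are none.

(A,P,X): not NE [P3→Y gives 9>8]
(A,P,Y): not NE [P1→B gives 4>2]
(A,Q,X): not NE [P2→P gives 7>1]
(A,Q,Y): not NE [P2→P gives 6>1; P3→X gives 8>5]
(B,P,X): not NE [P1→A gives 5>1; P2→Q gives 7>2]
(B,P,Y): not NE [P2→Q gives 4>2; P3→X gives 9>0]
(B,Q,X): not NE [P1→A gives 5>0]
(B,Q,Y): not NE [P1→A gives 7>3]

No pure NE.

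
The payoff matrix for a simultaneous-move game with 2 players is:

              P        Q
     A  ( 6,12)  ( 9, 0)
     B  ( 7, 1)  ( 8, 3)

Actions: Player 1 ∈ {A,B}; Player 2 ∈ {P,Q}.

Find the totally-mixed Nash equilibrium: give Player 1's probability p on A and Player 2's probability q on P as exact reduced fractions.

P1 mixes 1/7 on A; P2 mixes 1/2 on P

P1 indiff ⇒ q·6+(1-q)·9 = q·7+(1-q)·8 ⇒ q(-1) = (1-q)(-1) ⇒ q = 1/2
P2 indiff ⇒ p·12+(1-p)·1 = p·0+(1-p)·3 ⇒ p(12) = (1-p)(2) ⇒ p = 1/7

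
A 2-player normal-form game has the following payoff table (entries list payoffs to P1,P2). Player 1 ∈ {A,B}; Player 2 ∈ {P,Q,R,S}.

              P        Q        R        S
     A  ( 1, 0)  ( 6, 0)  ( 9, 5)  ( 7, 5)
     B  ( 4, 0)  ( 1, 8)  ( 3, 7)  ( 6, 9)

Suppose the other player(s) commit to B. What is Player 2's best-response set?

u_2(P vs B) = 0
u_2(Q vs B) = 8
u_2(R vs B) = 7
u_2(S vs B) = 9
max payoff 9 at {S}

argmax u_2 = {S}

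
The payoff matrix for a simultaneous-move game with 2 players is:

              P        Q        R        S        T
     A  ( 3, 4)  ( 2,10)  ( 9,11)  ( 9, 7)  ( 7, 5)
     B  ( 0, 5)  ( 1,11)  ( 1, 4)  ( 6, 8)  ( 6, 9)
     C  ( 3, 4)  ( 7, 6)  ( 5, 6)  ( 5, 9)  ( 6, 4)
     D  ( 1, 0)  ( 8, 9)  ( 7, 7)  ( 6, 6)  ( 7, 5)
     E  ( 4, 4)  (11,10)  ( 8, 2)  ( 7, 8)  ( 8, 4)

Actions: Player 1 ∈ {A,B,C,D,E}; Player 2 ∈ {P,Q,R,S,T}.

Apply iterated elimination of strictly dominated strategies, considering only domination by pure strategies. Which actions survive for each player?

Remaining: P1:{A,E} P2:{Q,R}

P1 drop B (A beats it: P:3>0 Q:2>1 R:9>1 S:9>6 T:7>6)
P1 drop C (E beats it: P:4>3 Q:11>7 R:8>5 S:7>5 T:8>6)
P1 drop D (E beats it: P:4>1 Q:11>8 R:8>7 S:7>6 T:8>7)
P2 drop P (Q beats it: A:10>4 E:10>4)
P2 drop S (Q beats it: A:10>7 E:10>8)
P2 drop T (Q beats it: A:10>5 E:10>4)
P1→{A,E} P2→{Q,R}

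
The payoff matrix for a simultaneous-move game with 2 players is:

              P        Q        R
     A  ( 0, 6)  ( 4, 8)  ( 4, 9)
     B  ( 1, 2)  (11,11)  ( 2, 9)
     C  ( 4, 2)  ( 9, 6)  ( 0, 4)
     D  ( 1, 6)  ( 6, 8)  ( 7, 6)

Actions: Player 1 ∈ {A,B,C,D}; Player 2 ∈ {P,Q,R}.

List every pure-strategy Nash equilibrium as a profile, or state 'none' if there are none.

(A,P): not NE [P1→C gives 4>0; P2→R gives 9>6]
(A,Q): not NE [P1→B gives 11>4; P2→R gives 9>8]
(A,R): not NE [P1→D gives 7>4]
(B,P): not NE [P1→C gives 4>1; P2→Q gives 11>2]
(B,Q): NE
(B,R): not NE [P1→D gives 7>2; P2→Q gives 11>9]
(C,P): not NE [P2→Q gives 6>2]
(C,Q): not NE [P1→B gives 11>9]
(C,R): not NE [P1→D gives 7>0; P2→Q gives 6>4]
(D,P): not NE [P1→C gives 4>1; P2→Q gives 8>6]
(D,Q): not NE [P1→B gives 11>6]
(D,R): not NE [P2→Q gives 8>6]

PSNE = {(B,Q)}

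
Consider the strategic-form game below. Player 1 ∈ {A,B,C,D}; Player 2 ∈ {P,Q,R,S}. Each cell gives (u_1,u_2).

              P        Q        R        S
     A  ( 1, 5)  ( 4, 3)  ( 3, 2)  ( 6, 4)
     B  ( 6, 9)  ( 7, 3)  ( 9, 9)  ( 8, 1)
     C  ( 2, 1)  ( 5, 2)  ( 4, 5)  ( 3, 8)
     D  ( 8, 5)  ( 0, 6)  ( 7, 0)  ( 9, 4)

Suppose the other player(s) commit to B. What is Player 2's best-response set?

P2 best: {P,R}

u_2(P vs B) = 9
u_2(Q vs B) = 3
u_2(R vs B) = 9
u_2(S vs B) = 1
max payoff 9 at {P,R}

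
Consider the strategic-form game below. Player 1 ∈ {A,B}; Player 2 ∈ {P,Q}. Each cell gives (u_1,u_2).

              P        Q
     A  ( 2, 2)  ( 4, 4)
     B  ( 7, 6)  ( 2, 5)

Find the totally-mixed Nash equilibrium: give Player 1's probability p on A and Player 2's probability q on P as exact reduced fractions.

p=1/3, q=2/7

P1 indiff ⇒ q·2+(1-q)·4 = q·7+(1-q)·2 ⇒ q(-5) = (1-q)(-2) ⇒ q = 2/7
P2 indiff ⇒ p·2+(1-p)·6 = p·4+(1-p)·5 ⇒ p(-2) = (1-p)(-1) ⇒ p = 1/3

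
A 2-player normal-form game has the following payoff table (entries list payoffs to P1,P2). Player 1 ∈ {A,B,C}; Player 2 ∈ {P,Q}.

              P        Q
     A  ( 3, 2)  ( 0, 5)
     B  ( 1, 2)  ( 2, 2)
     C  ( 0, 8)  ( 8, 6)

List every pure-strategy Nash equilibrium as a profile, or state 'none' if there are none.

No pure NE.

(A,P): not NE [P2→Q gives 5>2]
(A,Q): not NE [P1→C gives 8>0]
(B,P): not NE [P1→A gives 3>1]
(B,Q): not NE [P1→C gives 8>2]
(C,P): not NE [P1→A gives 3>0]
(C,Q): not NE [P2→P gives 8>6]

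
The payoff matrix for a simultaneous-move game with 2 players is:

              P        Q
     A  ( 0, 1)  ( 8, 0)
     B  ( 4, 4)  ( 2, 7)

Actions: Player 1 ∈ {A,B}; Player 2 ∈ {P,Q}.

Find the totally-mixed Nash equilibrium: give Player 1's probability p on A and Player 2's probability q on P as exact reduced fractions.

P1 indiff ⇒ q·0+(1-q)·8 = q·4+(1-q)·2 ⇒ q(-4) = (1-q)(-6) ⇒ q = 3/5
P2 indiff ⇒ p·1+(1-p)·4 = p·0+(1-p)·7 ⇒ p(1) = (1-p)(3) ⇒ p = 3/4

p=3/4, q=3/5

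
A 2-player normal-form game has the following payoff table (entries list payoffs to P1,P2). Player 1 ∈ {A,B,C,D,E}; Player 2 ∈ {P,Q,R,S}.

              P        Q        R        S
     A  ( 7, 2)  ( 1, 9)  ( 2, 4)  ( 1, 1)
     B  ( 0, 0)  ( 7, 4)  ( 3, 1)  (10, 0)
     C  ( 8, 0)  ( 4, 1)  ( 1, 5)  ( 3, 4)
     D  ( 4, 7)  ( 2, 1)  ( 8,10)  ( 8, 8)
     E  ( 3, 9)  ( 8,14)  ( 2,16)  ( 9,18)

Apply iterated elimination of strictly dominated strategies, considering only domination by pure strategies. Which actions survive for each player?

Survivors P1:{B,D,E} P2:{Q,R,S}

P2 drop P (R beats it: A:4>2 B:1>0 C:5>0 D:10>7 E:16>9)
P1 drop A (B beats it: Q:7>1 R:3>2 S:10>1)
P1 drop C (B beats it: Q:7>4 R:3>1 S:10>3)
P1→{B,D,E} P2→{Q,R,S}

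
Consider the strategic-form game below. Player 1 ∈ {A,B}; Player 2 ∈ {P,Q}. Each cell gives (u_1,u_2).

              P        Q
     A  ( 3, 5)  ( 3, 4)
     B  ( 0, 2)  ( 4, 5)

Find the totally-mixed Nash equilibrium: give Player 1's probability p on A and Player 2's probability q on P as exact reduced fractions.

P1 indiff ⇒ q·3+(1-q)·3 = q·0+(1-q)·4 ⇒ q(3) = (1-q)(1) ⇒ q = 1/4
P2 indiff ⇒ p·5+(1-p)·2 = p·4+(1-p)·5 ⇒ p(1) = (1-p)(3) ⇒ p = 3/4

p=3/4, q=1/4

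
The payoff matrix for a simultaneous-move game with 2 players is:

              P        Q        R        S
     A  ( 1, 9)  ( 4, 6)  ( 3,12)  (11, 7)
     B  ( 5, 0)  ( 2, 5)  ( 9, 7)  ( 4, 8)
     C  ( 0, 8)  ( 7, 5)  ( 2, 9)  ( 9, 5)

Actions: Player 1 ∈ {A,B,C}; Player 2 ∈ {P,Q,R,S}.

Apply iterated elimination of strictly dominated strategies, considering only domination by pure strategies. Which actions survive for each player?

P2 drop P (R beats it: A:12>9 B:7>0 C:9>8)
P2 drop Q (R beats it: A:12>6 B:7>5 C:9>5)
P1 drop C (A beats it: R:3>2 S:11>9)
P1→{A,B} P2→{R,S}

Remaining: P1:{A,B} P2:{R,S}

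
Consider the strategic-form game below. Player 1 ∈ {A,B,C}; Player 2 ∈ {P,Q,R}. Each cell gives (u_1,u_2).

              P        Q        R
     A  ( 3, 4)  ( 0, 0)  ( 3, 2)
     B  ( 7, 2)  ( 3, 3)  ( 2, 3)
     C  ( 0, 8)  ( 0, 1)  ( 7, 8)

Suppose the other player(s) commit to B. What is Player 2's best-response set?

BR_2 = {Q,R}

u_2(P vs B) = 2
u_2(Q vs B) = 3
u_2(R vs B) = 3
max payoff 3 at {Q,R}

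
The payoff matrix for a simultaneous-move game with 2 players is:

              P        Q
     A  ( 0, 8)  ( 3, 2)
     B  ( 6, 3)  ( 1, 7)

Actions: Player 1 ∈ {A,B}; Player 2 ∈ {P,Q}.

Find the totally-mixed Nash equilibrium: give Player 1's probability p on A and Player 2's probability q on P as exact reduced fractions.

P1 indiff ⇒ q·0+(1-q)·3 = q·6+(1-q)·1 ⇒ q(-6) = (1-q)(-2) ⇒ q = 1/4
P2 indiff ⇒ p·8+(1-p)·3 = p·2+(1-p)·7 ⇒ p(6) = (1-p)(4) ⇒ p = 2/5

P1 mixes 2/5 on A; P2 mixes 1/4 on P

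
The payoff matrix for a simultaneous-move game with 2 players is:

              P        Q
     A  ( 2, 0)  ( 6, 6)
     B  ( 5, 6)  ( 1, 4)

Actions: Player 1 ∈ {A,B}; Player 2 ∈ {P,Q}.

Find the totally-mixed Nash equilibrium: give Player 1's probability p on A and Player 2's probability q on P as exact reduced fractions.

P1 mixes 1/4 on A; P2 mixes 5/8 on P

P1 indiff ⇒ q·2+(1-q)·6 = q·5+(1-q)·1 ⇒ q(-3) = (1-q)(-5) ⇒ q = 5/8
P2 indiff ⇒ p·0+(1-p)·6 = p·6+(1-p)·4 ⇒ p(-6) = (1-p)(-2) ⇒ p = 1/4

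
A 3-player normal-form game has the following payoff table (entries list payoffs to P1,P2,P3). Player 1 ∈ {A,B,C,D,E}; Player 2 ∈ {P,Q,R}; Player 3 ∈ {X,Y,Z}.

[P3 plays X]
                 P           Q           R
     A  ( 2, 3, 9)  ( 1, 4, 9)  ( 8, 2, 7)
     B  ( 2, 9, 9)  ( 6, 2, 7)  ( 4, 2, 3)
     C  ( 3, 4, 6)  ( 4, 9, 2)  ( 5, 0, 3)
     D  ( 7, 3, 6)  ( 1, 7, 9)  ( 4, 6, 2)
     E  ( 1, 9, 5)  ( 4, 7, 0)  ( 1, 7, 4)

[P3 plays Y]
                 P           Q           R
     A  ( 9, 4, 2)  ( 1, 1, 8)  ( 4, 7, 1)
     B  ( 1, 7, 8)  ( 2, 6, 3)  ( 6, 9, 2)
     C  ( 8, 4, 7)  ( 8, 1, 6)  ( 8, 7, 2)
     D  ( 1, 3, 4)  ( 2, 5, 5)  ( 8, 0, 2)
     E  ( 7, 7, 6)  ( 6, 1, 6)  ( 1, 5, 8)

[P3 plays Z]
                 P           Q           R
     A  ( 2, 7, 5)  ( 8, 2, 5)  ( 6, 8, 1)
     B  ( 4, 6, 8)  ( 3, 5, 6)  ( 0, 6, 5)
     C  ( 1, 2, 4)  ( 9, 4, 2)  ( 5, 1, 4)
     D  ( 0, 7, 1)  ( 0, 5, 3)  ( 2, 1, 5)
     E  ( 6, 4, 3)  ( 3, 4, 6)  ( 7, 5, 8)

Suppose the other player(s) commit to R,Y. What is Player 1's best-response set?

P1 best: {C,D}

u_1(A vs R,Y) = 4
u_1(B vs R,Y) = 6
u_1(C vs R,Y) = 8
u_1(D vs R,Y) = 8
u_1(E vs R,Y) = 1
max payoff 8 at {C,D}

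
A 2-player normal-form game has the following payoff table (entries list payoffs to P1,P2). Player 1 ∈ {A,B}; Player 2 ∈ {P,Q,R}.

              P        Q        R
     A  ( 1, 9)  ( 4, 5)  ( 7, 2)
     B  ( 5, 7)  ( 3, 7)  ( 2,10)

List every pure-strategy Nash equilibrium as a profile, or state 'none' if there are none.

(A,P): not NE [P1→B gives 5>1]
(A,Q): not NE [P2→P gives 9>5]
(A,R): not NE [P2→P gives 9>2]
(B,P): not NE [P2→R gives 10>7]
(B,Q): not NE [P1→A gives 4>3; P2→R gives 10>7]
(B,R): not NE [P1→A gives 7>2]

No pure NE.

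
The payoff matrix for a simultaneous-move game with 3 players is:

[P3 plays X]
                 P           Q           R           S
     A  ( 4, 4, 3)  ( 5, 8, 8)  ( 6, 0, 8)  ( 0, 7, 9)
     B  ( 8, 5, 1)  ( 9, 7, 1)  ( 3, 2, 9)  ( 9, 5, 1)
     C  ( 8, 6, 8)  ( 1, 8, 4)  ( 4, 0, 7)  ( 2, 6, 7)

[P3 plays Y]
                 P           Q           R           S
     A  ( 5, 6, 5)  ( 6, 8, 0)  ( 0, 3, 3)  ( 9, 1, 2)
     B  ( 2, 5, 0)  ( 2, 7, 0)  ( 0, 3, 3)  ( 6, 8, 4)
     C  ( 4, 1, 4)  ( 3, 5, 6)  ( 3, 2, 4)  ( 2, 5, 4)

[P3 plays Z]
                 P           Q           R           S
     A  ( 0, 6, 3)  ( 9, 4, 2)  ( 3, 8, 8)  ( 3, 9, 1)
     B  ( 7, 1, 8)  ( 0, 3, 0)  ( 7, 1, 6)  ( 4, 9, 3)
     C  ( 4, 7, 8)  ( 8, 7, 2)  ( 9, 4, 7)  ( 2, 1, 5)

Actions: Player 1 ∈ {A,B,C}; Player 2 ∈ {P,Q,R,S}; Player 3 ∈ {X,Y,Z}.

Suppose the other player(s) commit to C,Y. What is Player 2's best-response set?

BR_2 = {Q,S}

u_2(P vs C,Y) = 1
u_2(Q vs C,Y) = 5
u_2(R vs C,Y) = 2
u_2(S vs C,Y) = 5
max payoff 5 at {Q,S}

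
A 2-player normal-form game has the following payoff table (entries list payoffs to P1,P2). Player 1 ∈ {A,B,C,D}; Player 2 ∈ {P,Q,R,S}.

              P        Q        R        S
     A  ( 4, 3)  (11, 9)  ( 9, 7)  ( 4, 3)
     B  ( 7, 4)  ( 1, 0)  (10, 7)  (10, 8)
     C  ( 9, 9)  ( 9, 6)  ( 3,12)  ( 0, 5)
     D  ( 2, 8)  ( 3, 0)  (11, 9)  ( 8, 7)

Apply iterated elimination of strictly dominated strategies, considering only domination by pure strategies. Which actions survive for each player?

Remaining: P1:{A,B,D} P2:{Q,R,S}

P2 drop P (R beats it: A:7>3 B:7>4 C:12>9 D:9>8)
P1 drop C (A beats it: Q:11>9 R:9>3 S:4>0)
P1→{A,B,D} P2→{Q,R,S}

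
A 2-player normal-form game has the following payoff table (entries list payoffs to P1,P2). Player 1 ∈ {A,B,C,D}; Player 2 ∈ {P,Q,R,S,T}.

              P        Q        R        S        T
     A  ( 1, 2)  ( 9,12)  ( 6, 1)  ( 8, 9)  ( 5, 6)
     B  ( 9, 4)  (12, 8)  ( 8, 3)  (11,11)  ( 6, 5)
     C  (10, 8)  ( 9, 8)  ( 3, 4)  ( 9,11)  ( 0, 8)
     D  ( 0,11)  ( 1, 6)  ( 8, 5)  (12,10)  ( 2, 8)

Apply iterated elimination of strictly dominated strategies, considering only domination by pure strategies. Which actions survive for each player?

Survivors P1:{B,C,D} P2:{P,S}

P1 drop A (B beats it: P:9>1 Q:12>9 R:8>6 S:11>8 T:6>5)
P2 drop Q (S beats it: B:11>8 C:11>8 D:10>6)
P2 drop R (P beats it: B:4>3 C:8>4 D:11>5)
P2 drop T (S beats it: B:11>5 C:11>8 D:10>8)
P1→{B,C,D} P2→{P,S}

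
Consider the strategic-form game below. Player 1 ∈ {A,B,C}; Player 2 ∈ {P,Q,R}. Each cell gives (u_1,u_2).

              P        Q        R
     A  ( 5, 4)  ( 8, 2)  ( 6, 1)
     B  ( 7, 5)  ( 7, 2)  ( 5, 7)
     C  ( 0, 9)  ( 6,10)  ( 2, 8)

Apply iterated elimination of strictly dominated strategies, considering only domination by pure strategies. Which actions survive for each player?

P1 drop C (A beats it: P:5>0 Q:8>6 R:6>2)
P2 drop Q (P beats it: A:4>2 B:5>2)
P1→{A,B} P2→{P,R}

IESDS → P1:{A,B} P2:{P,R}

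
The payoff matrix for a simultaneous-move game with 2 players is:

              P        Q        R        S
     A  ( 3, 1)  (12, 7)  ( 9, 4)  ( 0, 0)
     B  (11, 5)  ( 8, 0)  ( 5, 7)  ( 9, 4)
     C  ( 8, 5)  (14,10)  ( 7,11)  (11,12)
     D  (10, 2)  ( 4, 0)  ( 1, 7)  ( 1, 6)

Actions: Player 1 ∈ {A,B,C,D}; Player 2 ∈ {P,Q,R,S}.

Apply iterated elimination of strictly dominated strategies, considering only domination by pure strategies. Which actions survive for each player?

Survivors P1:{A,C} P2:{Q,R,S}

P1 drop D (B beats it: P:11>10 Q:8>4 R:5>1 S:9>1)
P2 drop P (R beats it: A:4>1 B:7>5 C:11>5)
P1 drop B (C beats it: Q:14>8 R:7>5 S:11>9)
P1→{A,C} P2→{Q,R,S}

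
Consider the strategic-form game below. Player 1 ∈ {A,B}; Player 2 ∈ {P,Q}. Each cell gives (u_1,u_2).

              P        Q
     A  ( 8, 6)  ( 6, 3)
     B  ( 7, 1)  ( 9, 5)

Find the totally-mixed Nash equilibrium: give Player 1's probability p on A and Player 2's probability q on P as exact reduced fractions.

P1 indiff ⇒ q·8+(1-q)·6 = q·7+(1-q)·9 ⇒ q(1) = (1-q)(3) ⇒ q = 3/4
P2 indiff ⇒ p·6+(1-p)·1 = p·3+(1-p)·5 ⇒ p(3) = (1-p)(4) ⇒ p = 4/7

p=4/7, q=3/4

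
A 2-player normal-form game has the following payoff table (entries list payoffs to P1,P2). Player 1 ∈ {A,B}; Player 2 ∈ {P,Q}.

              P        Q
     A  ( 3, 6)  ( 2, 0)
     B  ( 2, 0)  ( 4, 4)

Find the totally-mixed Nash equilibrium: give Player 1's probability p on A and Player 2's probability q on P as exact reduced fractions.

P1 indiff ⇒ q·3+(1-q)·2 = q·2+(1-q)·4 ⇒ q(1) = (1-q)(2) ⇒ q = 2/3
P2 indiff ⇒ p·6+(1-p)·0 = p·0+(1-p)·4 ⇒ p(6) = (1-p)(4) ⇒ p = 2/5

(p,q) = (2/5, 2/3)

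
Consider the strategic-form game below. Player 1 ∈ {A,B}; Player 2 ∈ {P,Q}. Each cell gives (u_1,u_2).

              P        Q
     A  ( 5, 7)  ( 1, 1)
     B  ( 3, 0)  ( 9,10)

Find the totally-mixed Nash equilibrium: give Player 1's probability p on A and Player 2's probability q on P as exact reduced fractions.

P1 indiff ⇒ q·5+(1-q)·1 = q·3+(1-q)·9 ⇒ q(2) = (1-q)(8) ⇒ q = 4/5
P2 indiff ⇒ p·7+(1-p)·0 = p·1+(1-p)·10 ⇒ p(6) = (1-p)(10) ⇒ p = 5/8

(p,q) = (5/8, 4/5)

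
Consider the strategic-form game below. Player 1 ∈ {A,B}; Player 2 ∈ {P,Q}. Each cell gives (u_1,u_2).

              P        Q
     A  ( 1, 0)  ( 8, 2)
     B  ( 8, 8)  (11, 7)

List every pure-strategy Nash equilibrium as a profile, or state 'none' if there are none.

(A,P): not NE [P1→B gives 8>1; P2→Q gives 2>0]
(A,Q): not NE [P1→B gives 11>8]
(B,P): NE
(B,Q): not NE [P2→P gives 8>7]

NE set: (B,P)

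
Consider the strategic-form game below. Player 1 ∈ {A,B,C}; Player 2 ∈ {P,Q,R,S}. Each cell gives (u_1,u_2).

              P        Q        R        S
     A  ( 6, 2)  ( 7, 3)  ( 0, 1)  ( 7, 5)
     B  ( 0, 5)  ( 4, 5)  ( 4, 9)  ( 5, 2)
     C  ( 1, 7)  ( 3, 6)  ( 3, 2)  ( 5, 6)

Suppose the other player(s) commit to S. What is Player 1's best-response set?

u_1(A vs S) = 7
u_1(B vs S) = 5
u_1(C vs S) = 5
max payoff 7 at {A}

argmax u_1 = {A}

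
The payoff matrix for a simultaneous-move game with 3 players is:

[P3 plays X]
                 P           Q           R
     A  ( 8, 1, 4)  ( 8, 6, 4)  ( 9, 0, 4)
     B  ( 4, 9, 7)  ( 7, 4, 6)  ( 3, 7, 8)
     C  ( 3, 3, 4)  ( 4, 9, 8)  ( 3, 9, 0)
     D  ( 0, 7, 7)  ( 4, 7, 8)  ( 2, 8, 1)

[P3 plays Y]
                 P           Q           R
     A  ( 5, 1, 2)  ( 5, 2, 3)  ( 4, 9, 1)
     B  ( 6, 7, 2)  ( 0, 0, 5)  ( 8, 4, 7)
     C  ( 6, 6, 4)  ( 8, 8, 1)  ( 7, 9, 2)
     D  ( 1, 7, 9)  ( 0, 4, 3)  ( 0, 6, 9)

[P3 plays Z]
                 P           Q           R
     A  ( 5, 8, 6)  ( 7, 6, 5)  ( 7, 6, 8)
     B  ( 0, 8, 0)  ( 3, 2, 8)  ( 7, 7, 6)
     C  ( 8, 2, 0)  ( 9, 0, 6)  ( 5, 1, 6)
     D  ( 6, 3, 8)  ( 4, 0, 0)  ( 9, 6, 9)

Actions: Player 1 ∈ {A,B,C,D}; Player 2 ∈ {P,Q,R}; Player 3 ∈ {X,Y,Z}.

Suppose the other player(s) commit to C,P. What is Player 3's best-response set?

u_3(X vs C,P) = 4
u_3(Y vs C,P) = 4
u_3(Z vs C,P) = 0
max payoff 4 at {X,Y}

argmax u_3 = {X,Y}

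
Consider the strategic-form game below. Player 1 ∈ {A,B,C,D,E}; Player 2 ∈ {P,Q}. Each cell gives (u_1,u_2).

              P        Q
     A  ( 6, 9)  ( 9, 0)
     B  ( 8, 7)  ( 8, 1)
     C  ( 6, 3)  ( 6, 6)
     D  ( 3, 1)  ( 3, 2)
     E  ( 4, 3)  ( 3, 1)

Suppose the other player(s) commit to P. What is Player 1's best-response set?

BR_1 = {B}

u_1(A vs P) = 6
u_1(B vs P) = 8
u_1(C vs P) = 6
u_1(D vs P) = 3
u_1(E vs P) = 4
max payoff 8 at {B}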